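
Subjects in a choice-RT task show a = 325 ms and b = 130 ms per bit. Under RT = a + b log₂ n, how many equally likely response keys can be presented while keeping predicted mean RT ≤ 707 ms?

7

Information budget: (707 − 325)/130 = 2.9385 bits, so n ≤ 2^2.9385 = 7.666 → at most 7.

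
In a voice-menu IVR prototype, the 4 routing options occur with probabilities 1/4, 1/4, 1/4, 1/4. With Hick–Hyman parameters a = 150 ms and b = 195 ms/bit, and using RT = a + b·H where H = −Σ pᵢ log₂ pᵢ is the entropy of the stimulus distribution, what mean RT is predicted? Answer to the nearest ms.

H = −Σ pᵢ log₂ pᵢ = 0.25·2 + 0.25·2 + 0.25·2 + 0.25·2 = 2.000 bits.
RT = 150 + 195 × 2.000 = 540.00 ms.

540 ms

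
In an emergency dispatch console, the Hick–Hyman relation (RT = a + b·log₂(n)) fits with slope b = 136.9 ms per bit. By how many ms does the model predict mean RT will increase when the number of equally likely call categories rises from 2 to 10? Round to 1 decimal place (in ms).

317.9 ms

Only the slope matters, since a is common to both: ΔRT = b·log₂(n₂/n₁).
log₂(10) − log₂(2) = 3.3219 − 1 = 2.3219.
ΔRT = 136.9 × 2.3219 = 317.872 ms.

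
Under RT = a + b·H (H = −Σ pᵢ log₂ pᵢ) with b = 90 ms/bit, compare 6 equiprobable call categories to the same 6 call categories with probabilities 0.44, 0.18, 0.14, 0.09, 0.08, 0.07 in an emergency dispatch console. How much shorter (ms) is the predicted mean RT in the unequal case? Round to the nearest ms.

Equiprobable entropy H₀ = log₂ 6 = 2.5850 bits.
Skewed entropy H = −Σ pᵢ log₂ pᵢ = 2.2363 bits.
ΔRT = b·(H₀ − H) = 90 × 0.3487 = 31.38 ms.

31 ms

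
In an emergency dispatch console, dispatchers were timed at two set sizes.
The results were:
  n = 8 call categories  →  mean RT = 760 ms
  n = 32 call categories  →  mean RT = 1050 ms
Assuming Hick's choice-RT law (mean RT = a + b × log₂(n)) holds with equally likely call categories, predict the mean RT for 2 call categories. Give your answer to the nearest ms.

470 ms

RT is linear in log₂ n, so two points fix the line:
  b = (1050 − 760) / (log₂ 32 − log₂ 8) = 290 / (5 − 3) = 145 ms/bit
  a = 760 − 145 × 3 = 325 ms
Then RT(2) = 325 + 145 × log₂ 2 = 325 + 145 × 1 ≈ 470.000 ms.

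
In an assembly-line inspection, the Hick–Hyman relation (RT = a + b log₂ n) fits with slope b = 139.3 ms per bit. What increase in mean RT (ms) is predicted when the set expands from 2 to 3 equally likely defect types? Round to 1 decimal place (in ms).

81.5 ms

The intercept a cancels: ΔRT = b·(log₂ n₂ − log₂ n₁) = b·log₂(n₂/n₁).
log₂(3) − log₂(2) = 1.5850 − 1 = 0.5850.
ΔRT = 139.3 × 0.5850 = 81.485 ms.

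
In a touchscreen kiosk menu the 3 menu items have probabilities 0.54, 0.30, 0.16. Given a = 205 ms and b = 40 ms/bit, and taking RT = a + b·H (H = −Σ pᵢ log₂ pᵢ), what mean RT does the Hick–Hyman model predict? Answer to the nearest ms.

262 ms

Entropy contributions −pᵢ log₂ pᵢ: 0.4800, 0.5211, 0.4230; sum H = 1.4241 bits.
RT = a + bH = 205 + 40·1.4241 = 261.97 ms.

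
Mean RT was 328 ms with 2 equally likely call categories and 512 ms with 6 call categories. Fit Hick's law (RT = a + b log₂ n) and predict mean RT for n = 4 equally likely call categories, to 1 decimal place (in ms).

Fit slope and intercept:
  b = (512 − 328) / (log₂ 6 − log₂ 2) = 184 / (2.5850 − 1) = 116.091 ms/bit
  a = 328 − 116.091 × 1 = 211.909 ms
Then RT(4) = 211.909 + 116.091 × log₂ 4 = 211.909 + 116.091 × 2 ≈ 444.091 ms.

444.1 ms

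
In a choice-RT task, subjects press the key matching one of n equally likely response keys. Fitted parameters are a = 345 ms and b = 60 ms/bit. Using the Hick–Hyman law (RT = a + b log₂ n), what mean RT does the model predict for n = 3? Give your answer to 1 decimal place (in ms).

log₂(3) = 1.5850 bits, so RT = 345 + 60 × 1.5850 ≈ 440.098 ms.

440.1 ms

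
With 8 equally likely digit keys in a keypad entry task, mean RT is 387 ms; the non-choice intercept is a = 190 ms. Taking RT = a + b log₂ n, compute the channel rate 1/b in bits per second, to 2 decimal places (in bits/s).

b = (387 − 190)/log₂ 8 = 197/3 = 65.667 ms per bit = 0.06567 s/bit; the reciprocal is 15.228 bits/s.

15.23 bits/s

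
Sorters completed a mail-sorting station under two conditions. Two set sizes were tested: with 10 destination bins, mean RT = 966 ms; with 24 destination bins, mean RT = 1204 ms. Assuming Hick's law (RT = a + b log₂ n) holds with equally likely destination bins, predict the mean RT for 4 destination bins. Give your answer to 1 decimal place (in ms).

RT is linear in log₂ n, so two points fix the line:
  b = (1204 − 966) / (log₂ 24 − log₂ 10) = 238 / (4.5850 − 3.3219) = 188.435 ms/bit
  a = 966 − 188.435 × 3.3219 = 340.032 ms
Then RT(4) = 340.032 + 188.435 × log₂ 4 = 340.032 + 188.435 × 2 ≈ 716.902 ms.

716.9 ms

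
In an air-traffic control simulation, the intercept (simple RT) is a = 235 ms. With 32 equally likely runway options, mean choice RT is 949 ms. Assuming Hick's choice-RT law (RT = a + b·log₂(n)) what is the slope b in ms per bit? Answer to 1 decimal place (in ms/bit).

142.8 ms/bit

b = (949 − 235) / log₂(32) = 714 / 5 = 142.800 ms/bit.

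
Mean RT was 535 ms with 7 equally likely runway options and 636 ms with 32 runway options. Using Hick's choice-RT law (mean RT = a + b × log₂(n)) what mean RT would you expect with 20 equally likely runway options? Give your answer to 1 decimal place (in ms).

RT is linear in log₂ n, so two points fix the line:
  b = (636 − 535) / (log₂ 32 − log₂ 7) = 101 / (5 − 2.8074) = 46.063 ms/bit
  a = 535 − 46.063 × 2.8074 = 405.685 ms
Then RT(20) = 405.685 + 46.063 × log₂ 20 = 405.685 + 46.063 × 4.3219 ≈ 604.766 ms.

604.8 ms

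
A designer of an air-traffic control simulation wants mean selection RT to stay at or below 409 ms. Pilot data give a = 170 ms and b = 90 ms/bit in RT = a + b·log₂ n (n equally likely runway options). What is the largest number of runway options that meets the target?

6

Information budget: (409 − 170)/90 = 2.6556 bits, so n ≤ 2^2.6556 = 6.301 → at most 6.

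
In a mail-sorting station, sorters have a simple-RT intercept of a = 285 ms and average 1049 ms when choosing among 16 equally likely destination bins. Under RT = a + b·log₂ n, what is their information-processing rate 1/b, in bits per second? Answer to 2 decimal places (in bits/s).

5.24 bits/s

b = (1049 − 285)/log₂ 16 = 764/4 = 191.000 ms per bit = 0.19100 s/bit; the reciprocal is 5.236 bits/s.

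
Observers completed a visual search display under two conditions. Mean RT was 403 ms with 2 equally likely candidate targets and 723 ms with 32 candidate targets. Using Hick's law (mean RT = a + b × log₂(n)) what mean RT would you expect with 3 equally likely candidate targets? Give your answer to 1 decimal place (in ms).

449.8 ms

With log₂ n on the abscissa the relation is linear; from the two conditions:
  b = (723 − 403) / (log₂ 32 − log₂ 2) = 320 / (5 − 1) = 80.000 ms/bit
  a = 403 − 80.000 × 1 = 323.000 ms
Then RT(3) = 323.000 + 80.000 × log₂ 3 = 323.000 + 80.000 × 1.5850 ≈ 449.797 ms.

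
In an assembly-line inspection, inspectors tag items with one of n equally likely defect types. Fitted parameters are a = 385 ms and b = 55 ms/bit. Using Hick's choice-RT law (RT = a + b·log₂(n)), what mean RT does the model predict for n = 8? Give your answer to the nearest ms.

550 ms

log₂(8) = 3 bits, so RT = 385 + 55 × 3 ≈ 550.000 ms.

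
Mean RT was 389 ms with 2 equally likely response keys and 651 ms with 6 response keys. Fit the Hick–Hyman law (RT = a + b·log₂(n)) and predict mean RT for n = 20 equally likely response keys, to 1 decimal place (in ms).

RT is linear in log₂ n, so two points fix the line:
  b = (651 − 389) / (log₂ 6 − log₂ 2) = 262 / (2.5850 − 1) = 165.304 ms/bit
  a = 389 − 165.304 × 1 = 223.696 ms
Then RT(20) = 223.696 + 165.304 × log₂ 20 = 223.696 + 165.304 × 4.3219 ≈ 938.127 ms.

938.1 ms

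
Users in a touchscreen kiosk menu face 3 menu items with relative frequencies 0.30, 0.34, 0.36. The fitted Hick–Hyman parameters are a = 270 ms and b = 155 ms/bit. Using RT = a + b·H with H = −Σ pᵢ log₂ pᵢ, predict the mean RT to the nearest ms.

515 ms

Entropy contributions −pᵢ log₂ pᵢ: 0.5211, 0.5292, 0.5306; sum H = 1.5809 bits.
RT = a + bH = 270 + 155·1.5809 = 515.04 ms.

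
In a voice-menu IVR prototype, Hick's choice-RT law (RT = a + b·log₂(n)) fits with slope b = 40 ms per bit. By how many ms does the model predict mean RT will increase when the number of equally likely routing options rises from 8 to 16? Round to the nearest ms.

The intercept a cancels: ΔRT = b·(log₂ n₂ − log₂ n₁) = b·log₂(n₂/n₁).
log₂(16) − log₂(8) = log₂(16/8) = log₂(2) = 1.
ΔRT = 40 × 1.0000 = 40.000 ms.

40 ms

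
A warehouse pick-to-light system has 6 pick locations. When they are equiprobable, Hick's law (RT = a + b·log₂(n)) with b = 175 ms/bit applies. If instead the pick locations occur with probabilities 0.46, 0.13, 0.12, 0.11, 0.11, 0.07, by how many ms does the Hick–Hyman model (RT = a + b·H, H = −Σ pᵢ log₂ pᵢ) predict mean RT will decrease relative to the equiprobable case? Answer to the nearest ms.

61 ms

The RT saving is b·ΔH. Equiprobable H₀ = log₂(6) = 2.5850 bits; with the given probabilities H = 2.2342 bits.
b·(H₀ − H) = 175 × (2.5850 − 2.2342) = 61.39 ms.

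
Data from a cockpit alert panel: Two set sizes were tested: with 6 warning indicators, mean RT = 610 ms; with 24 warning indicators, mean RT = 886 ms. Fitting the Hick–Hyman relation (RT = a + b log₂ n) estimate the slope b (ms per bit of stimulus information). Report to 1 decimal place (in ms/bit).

138.0 ms/bit

b = (RT₂ − RT₁)/(log₂ n₂ − log₂ n₁) = (886 − 610)/(4.5850 − 2.5850) = 138.000 ms/bit.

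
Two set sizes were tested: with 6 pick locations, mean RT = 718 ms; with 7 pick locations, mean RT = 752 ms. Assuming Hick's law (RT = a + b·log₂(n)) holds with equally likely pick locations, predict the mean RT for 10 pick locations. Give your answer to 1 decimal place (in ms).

830.7 ms

Solve the two-equation system in a and b:
  b = (752 − 718) / (log₂ 7 − log₂ 6) = 34 / (2.8074 − 2.5850) = 152.883 ms/bit
  a = 718 − 152.883 × 2.5850 = 322.803 ms
Then RT(10) = 322.803 + 152.883 × log₂ 10 = 322.803 + 152.883 × 3.3219 ≈ 830.669 ms.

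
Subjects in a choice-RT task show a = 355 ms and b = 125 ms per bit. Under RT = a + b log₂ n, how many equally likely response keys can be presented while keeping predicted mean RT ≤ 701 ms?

6

125·log₂ n ≤ 701 − 355 = 346, giving log₂ n ≤ 2.7680 and n ≤ 6.812. The largest whole number is 6.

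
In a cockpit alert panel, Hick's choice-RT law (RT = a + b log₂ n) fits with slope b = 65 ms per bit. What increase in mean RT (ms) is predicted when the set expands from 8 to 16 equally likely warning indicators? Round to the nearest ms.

65 ms

The intercept a cancels: ΔRT = b·(log₂ n₂ − log₂ n₁) = b·log₂(n₂/n₁).
log₂(16) − log₂(8) = log₂(16/8) = log₂(2) = 1.
ΔRT = 65 × 1.0000 = 65.000 ms.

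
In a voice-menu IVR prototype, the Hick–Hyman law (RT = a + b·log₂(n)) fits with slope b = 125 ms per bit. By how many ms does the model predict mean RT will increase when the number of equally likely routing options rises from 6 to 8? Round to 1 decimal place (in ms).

The intercept a cancels: ΔRT = b·(log₂ n₂ − log₂ n₁) = b·log₂(n₂/n₁).
log₂(8) − log₂(6) = 3 − 2.5850 = 0.4150.
ΔRT = 125 × 0.4150 = 51.880 ms.

51.9 ms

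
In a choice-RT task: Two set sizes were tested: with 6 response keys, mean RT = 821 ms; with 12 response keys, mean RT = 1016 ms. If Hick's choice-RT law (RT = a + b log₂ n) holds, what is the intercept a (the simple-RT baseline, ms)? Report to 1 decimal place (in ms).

316.9 ms

Slope: b = (1016 − 821) / (log₂ 12 − log₂ 6) = 195/1.0000 = 195.000 ms/bit.
a = RT₁ − b·log₂ n₁ = 821 − 195.000 × 2.5850 = 316.932 ms.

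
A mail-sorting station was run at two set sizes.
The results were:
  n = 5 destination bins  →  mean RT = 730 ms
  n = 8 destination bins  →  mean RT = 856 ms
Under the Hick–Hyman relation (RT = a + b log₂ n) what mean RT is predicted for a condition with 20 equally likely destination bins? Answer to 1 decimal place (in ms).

1101.6 ms

Solve the two-equation system in a and b:
  b = (856 − 730) / (log₂ 8 − log₂ 5) = 126 / (3 − 2.3219) = 185.821 ms/bit
  a = 730 − 185.821 × 2.3219 = 298.537 ms
Then RT(20) = 298.537 + 185.821 × log₂ 20 = 298.537 + 185.821 × 4.3219 ≈ 1101.642 ms.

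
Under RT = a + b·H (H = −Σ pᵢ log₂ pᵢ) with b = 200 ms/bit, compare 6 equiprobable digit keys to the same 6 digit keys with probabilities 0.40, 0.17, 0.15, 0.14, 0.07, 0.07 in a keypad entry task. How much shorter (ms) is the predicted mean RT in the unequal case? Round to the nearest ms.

55 ms

The RT saving is b·ΔH. Equiprobable H₀ = log₂(6) = 2.5850 bits; with the given probabilities H = 2.3081 bits.
b·(H₀ − H) = 200 × (2.5850 − 2.3081) = 55.37 ms.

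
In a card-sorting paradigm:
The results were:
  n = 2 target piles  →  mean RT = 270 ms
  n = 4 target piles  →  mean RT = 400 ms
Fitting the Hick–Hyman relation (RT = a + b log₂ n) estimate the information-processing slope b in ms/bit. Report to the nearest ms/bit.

Slope: b = (400 − 270) / (log₂ 4 − log₂ 2) = 130/1.0000 = 130 ms/bit.

130 ms/bit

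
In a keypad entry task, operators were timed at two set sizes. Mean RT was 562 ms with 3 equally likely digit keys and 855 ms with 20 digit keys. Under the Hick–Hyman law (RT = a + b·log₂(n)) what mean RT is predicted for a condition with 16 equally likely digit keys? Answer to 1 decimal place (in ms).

820.5 ms

Fit slope and intercept:
  b = (855 − 562) / (log₂ 20 − log₂ 3) = 293 / (4.3219 − 1.5850) = 107.053 ms/bit
  a = 562 − 107.053 × 1.5850 = 392.325 ms
Then RT(16) = 392.325 + 107.053 × log₂ 16 = 392.325 + 107.053 × 4 ≈ 820.537 ms.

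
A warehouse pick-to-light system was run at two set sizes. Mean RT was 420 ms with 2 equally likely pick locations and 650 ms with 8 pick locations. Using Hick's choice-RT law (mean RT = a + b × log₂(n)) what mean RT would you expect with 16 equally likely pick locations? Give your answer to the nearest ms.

Solve the two-equation system in a and b:
  b = (650 − 420) / (log₂ 8 − log₂ 2) = 230 / (3 − 1) = 115 ms/bit
  a = 420 − 115 × 1 = 305 ms
Then RT(16) = 305 + 115 × log₂ 16 = 305 + 115 × 4 ≈ 765.000 ms.

765 ms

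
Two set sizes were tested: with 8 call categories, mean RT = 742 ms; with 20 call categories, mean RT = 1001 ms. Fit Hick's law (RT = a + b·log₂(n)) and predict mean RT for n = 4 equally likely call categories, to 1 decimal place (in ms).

546.1 ms

Solve the two-equation system in a and b:
  b = (1001 − 742) / (log₂ 20 − log₂ 8) = 259 / (4.3219 − 3) = 195.926 ms/bit
  a = 742 − 195.926 × 3 = 154.222 ms
Then RT(4) = 154.222 + 195.926 × log₂ 4 = 154.222 + 195.926 × 2 ≈ 546.074 ms.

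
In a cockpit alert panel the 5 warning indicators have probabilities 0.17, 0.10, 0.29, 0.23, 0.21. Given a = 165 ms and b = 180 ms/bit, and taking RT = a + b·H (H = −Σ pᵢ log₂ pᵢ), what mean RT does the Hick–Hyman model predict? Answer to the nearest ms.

H = 0.17·log₂(1/0.17) + 0.10·log₂(1/0.10) + 0.29·log₂(1/0.29) + 0.23·log₂(1/0.23) + 0.21·log₂(1/0.21) = 2.2452 bits.
RT = 165 + 180 × 2.2452 = 569.13 ms.

569 ms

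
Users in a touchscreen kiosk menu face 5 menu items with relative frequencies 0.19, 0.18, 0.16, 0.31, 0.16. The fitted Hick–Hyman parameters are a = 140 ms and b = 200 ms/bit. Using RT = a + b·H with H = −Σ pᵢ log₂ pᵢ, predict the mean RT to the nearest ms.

Entropy contributions −pᵢ log₂ pᵢ: 0.4552, 0.4453, 0.4230, 0.5238, 0.4230; sum H = 2.2704 bits.
RT = a + bH = 140 + 200·2.2704 = 594.07 ms.

594 ms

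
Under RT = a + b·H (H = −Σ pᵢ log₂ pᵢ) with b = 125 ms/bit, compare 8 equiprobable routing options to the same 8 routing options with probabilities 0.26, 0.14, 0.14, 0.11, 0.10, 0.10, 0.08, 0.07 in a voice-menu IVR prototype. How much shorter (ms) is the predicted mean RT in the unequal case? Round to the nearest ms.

Equiprobable entropy H₀ = log₂ 8 = 3.0000 bits.
Skewed entropy H = −Σ pᵢ log₂ pᵢ = 2.8742 bits.
ΔRT = b·(H₀ − H) = 125 × 0.1258 = 15.72 ms.

16 ms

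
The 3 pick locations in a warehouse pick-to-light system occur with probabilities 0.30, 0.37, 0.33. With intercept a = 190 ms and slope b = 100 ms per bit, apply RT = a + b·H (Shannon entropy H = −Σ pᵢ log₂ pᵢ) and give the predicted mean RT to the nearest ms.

348 ms

Entropy contributions −pᵢ log₂ pᵢ: 0.5211, 0.5307, 0.5278; sum H = 1.5796 bits.
RT = a + bH = 190 + 100·1.5796 = 347.96 ms.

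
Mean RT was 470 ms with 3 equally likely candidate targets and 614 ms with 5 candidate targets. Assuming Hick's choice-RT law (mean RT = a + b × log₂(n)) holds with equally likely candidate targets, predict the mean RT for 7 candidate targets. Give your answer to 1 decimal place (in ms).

Fit slope and intercept:
  b = (614 − 470) / (log₂ 5 − log₂ 3) = 144 / (2.3219 − 1.5850) = 195.396 ms/bit
  a = 470 − 195.396 × 1.5850 = 160.305 ms
Then RT(7) = 160.305 + 195.396 × log₂ 7 = 160.305 + 195.396 × 2.8074 ≈ 708.850 ms.

708.9 ms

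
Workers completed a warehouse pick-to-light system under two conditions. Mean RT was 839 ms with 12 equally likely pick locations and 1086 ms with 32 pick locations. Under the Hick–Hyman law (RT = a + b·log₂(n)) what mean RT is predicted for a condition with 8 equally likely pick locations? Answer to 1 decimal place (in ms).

736.9 ms

Fit slope and intercept:
  b = (1086 − 839) / (log₂ 32 − log₂ 12) = 247 / (5 − 3.5850) = 174.554 ms/bit
  a = 839 − 174.554 × 3.5850 = 213.232 ms
Then RT(8) = 213.232 + 174.554 × log₂ 8 = 213.232 + 174.554 × 3 ≈ 736.893 ms.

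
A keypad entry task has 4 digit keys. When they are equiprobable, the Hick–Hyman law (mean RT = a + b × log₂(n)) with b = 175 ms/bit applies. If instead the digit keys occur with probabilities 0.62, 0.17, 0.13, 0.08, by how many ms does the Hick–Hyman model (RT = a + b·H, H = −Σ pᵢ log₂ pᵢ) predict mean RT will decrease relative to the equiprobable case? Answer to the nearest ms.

The RT saving is b·ΔH. Equiprobable H₀ = log₂(4) = 2.0000 bits; with the given probabilities H = 1.5363 bits.
b·(H₀ − H) = 175 × (2.0000 − 1.5363) = 81.14 ms.

81 ms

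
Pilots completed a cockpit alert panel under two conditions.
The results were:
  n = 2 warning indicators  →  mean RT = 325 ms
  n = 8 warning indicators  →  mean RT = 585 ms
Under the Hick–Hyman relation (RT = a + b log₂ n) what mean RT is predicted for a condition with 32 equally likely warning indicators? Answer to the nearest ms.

Fit slope and intercept:
  b = (585 − 325) / (log₂ 8 − log₂ 2) = 260 / (3 − 1) = 130 ms/bit
  a = 325 − 130 × 1 = 195 ms
Then RT(32) = 195 + 130 × log₂ 32 = 195 + 130 × 5 ≈ 845.000 ms.

845 ms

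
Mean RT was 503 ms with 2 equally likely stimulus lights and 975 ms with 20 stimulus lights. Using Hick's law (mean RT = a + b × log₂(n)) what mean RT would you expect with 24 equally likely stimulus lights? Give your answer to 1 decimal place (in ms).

1012.4 ms

Fit slope and intercept:
  b = (975 − 503) / (log₂ 20 − log₂ 2) = 472 / (4.3219 − 1) = 142.086 ms/bit
  a = 503 − 142.086 × 1 = 360.914 ms
Then RT(24) = 360.914 + 142.086 × log₂ 24 = 360.914 + 142.086 × 4.5850 ≈ 1012.374 ms.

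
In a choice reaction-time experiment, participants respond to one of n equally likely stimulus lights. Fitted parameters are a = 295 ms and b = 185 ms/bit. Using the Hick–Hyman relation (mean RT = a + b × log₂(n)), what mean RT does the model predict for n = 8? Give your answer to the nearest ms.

log₂(8) = 3 bits, so RT = 295 + 185 × 3 ≈ 850.000 ms.

850 ms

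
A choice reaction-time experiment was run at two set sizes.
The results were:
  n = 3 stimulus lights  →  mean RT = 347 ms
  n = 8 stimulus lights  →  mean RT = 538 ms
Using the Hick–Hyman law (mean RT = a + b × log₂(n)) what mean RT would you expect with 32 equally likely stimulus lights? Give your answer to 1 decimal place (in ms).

808.0 ms

With log₂ n on the abscissa the relation is linear; from the two conditions:
  b = (538 − 347) / (log₂ 8 − log₂ 3) = 191 / (3 − 1.5850) = 134.979 ms/bit
  a = 347 − 134.979 × 1.5850 = 133.064 ms
Then RT(32) = 133.064 + 134.979 × log₂ 32 = 133.064 + 134.979 × 5 ≈ 807.958 ms.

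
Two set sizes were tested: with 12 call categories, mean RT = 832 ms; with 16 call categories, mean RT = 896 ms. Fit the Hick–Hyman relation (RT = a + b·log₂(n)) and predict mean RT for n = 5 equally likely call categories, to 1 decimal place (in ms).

637.2 ms

Fit slope and intercept:
  b = (896 − 832) / (log₂ 16 − log₂ 12) = 64 / (4 − 3.5850) = 154.203 ms/bit
  a = 832 − 154.203 × 3.5850 = 279.188 ms
Then RT(5) = 279.188 + 154.203 × log₂ 5 = 279.188 + 154.203 × 2.3219 ≈ 637.236 ms.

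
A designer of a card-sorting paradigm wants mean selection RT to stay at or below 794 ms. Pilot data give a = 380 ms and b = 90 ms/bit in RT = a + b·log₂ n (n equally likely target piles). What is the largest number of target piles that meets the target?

24

90·log₂ n ≤ 794 − 380 = 414, giving log₂ n ≤ 4.6000 and n ≤ 24.251. The largest whole number is 24.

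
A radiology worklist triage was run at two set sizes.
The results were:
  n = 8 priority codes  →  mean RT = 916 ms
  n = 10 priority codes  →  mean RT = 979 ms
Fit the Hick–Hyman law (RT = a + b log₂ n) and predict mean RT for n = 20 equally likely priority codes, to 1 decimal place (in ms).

With log₂ n on the abscissa the relation is linear; from the two conditions:
  b = (979 − 916) / (log₂ 10 − log₂ 8) = 63 / (3.3219 − 3) = 195.696 ms/bit
  a = 916 − 195.696 × 3 = 328.912 ms
Then RT(20) = 328.912 + 195.696 × log₂ 20 = 328.912 + 195.696 × 4.3219 ≈ 1174.696 ms.

1174.7 ms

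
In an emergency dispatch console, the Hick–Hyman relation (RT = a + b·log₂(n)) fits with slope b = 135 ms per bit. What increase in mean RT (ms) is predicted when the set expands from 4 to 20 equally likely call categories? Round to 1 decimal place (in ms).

The intercept a cancels: ΔRT = b·(log₂ n₂ − log₂ n₁) = b·log₂(n₂/n₁).
log₂(20) − log₂(4) = 4.3219 − 2 = 2.3219.
ΔRT = 135 × 2.3219 = 313.460 ms.

313.5 ms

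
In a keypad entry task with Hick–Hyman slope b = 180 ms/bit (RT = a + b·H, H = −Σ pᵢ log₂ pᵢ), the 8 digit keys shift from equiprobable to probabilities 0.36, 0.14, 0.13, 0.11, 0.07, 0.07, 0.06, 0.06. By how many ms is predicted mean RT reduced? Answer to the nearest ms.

57 ms

Equiprobable entropy H₀ = log₂ 8 = 3.0000 bits.
Skewed entropy H = −Σ pᵢ log₂ pᵢ = 2.6848 bits.
ΔRT = b·(H₀ − H) = 180 × 0.3152 = 56.73 ms.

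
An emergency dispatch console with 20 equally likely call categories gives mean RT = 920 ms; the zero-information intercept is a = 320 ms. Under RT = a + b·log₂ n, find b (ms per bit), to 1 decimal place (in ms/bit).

138.8 ms/bit

log₂(20) = 4.3219 bits.
b = (RT − a)/log₂ n = (920 − 320) / 4.3219 = 138.827 ms/bit.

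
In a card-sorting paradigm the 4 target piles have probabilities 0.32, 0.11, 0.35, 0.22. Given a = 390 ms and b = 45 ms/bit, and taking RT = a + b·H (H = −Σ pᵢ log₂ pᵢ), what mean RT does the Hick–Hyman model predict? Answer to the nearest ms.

H = 0.32·log₂(1/0.32) + 0.11·log₂(1/0.11) + 0.35·log₂(1/0.35) + 0.22·log₂(1/0.22) = 1.8870 bits.
RT = 390 + 45 × 1.8870 = 474.91 ms.

475 ms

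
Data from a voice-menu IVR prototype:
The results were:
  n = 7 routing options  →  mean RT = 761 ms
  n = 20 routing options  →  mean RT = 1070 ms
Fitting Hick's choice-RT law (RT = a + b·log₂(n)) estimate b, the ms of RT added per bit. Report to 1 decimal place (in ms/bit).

204.0 ms/bit

b = (RT₂ − RT₁)/(log₂ n₂ − log₂ n₁) = (1070 − 761)/(4.3219 − 2.8074) = 204.018 ms/bit.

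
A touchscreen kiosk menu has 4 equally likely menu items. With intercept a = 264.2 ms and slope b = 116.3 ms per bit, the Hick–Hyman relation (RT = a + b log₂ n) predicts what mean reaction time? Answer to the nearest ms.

log₂(4) = 2 bits, so RT = 264.2 + 116.3 × 2 ≈ 496.800 ms.

497 ms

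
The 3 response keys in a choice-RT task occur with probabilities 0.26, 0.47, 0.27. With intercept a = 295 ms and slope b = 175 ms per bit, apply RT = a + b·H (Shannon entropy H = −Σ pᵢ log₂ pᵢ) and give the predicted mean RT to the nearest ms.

562 ms

H = 0.26·log₂(1/0.26) + 0.47·log₂(1/0.47) + 0.27·log₂(1/0.27) = 1.5273 bits.
RT = 295 + 175 × 1.5273 = 562.27 ms.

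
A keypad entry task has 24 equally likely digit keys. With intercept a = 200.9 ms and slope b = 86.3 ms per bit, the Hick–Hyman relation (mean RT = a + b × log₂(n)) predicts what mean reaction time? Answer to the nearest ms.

log₂(24) = 4.5850 bits, so RT = 200.9 + 86.3 × 4.5850 ≈ 596.582 ms.

597 ms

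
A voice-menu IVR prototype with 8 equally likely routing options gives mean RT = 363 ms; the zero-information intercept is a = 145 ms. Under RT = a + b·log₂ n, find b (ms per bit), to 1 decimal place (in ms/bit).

72.7 ms/bit

b = (363 − 145) / log₂(8) = 218 / 3 = 72.667 ms/bit.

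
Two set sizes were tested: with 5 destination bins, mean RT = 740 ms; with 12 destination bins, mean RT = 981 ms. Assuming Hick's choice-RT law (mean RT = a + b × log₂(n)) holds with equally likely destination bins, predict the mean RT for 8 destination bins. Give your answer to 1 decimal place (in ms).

Solve the two-equation system in a and b:
  b = (981 − 740) / (log₂ 12 − log₂ 5) = 241 / (3.5850 − 2.3219) = 190.810 ms/bit
  a = 740 − 190.810 × 2.3219 = 296.952 ms
Then RT(8) = 296.952 + 190.810 × log₂ 8 = 296.952 + 190.810 × 3 ≈ 869.383 ms.

869.4 ms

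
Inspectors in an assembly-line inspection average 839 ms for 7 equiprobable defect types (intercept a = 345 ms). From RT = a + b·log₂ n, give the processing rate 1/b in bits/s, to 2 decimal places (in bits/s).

5.68 bits/s

b = (839 − 345)/log₂ 7 = 494/2.8074 = 175.966 ms per bit = 0.17597 s/bit; the reciprocal is 5.683 bits/s.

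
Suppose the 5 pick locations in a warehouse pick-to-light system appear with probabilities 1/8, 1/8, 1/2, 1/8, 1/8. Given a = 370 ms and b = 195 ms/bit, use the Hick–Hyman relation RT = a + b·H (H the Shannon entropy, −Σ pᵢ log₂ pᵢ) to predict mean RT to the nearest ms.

H = −Σ pᵢ log₂ pᵢ = 0.125·3 + 0.125·3 + 0.5·1 + 0.125·3 + 0.125·3 = 2.000 bits.
RT = 370 + 195 × 2.000 = 760.00 ms.

760 ms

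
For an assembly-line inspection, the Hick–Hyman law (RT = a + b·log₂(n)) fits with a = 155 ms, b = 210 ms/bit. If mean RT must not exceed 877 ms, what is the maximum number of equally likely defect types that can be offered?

Set 155 + 210·log₂ n ≤ 877 → log₂ n ≤ (877 − 155)/210 = 3.4381.
So n ≤ 2^3.4381 = 10.839; the largest integer n is 10.

10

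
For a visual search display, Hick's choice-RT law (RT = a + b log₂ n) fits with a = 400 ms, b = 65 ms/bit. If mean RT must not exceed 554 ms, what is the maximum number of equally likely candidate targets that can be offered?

Information budget: (554 − 400)/65 = 2.3692 bits, so n ≤ 2^2.3692 = 5.167 → at most 5.

5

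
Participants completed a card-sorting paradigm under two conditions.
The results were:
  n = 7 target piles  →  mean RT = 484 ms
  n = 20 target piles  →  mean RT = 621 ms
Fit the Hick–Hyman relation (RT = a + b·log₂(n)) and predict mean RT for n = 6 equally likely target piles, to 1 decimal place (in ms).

RT is linear in log₂ n, so two points fix the line:
  b = (621 − 484) / (log₂ 20 − log₂ 7) = 137 / (4.3219 − 2.8074) = 90.455 ms/bit
  a = 484 − 90.455 × 2.8074 = 230.062 ms
Then RT(6) = 230.062 + 90.455 × log₂ 6 = 230.062 + 90.455 × 2.5850 ≈ 463.884 ms.

463.9 ms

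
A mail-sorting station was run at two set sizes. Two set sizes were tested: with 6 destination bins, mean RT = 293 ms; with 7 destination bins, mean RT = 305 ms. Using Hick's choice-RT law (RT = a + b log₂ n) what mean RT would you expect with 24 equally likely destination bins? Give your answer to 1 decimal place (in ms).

With log₂ n on the abscissa the relation is linear; from the two conditions:
  b = (305 − 293) / (log₂ 7 − log₂ 6) = 12 / (2.8074 − 2.5850) = 53.959 ms/bit
  a = 293 − 53.959 × 2.5850 = 153.519 ms
Then RT(24) = 153.519 + 53.959 × log₂ 24 = 153.519 + 53.959 × 4.5850 ≈ 400.917 ms.

400.9 ms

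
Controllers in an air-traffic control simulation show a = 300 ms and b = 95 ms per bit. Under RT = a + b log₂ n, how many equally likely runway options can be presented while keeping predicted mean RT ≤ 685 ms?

16

Set 300 + 95·log₂ n ≤ 685 → log₂ n ≤ (685 − 300)/95 = 4.0526.
So n ≤ 2^4.0526 = 16.594; the largest integer n is 16.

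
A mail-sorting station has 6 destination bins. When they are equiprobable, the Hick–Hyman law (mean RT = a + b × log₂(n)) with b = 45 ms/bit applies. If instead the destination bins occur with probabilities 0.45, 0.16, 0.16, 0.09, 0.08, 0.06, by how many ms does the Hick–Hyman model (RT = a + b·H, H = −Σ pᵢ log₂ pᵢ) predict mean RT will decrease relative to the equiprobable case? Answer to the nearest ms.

17 ms

Equiprobable entropy H₀ = log₂ 6 = 2.5850 bits.
Skewed entropy H = −Σ pᵢ log₂ pᵢ = 2.2121 bits.
ΔRT = b·(H₀ − H) = 45 × 0.3728 = 16.78 ms.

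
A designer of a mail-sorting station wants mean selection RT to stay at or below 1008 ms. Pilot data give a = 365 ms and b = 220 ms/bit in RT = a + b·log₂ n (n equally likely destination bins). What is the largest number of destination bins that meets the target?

7

Set 365 + 220·log₂ n ≤ 1008 → log₂ n ≤ (1008 − 365)/220 = 2.9227.
So n ≤ 2^2.9227 = 7.583; the largest integer n is 7.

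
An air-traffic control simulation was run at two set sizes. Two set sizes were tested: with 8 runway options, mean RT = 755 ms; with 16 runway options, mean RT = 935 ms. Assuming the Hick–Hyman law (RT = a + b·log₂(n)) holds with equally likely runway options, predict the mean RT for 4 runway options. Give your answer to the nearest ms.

With log₂ n on the abscissa the relation is linear; from the two conditions:
  b = (935 − 755) / (log₂ 16 − log₂ 8) = 180 / (4 − 3) = 180 ms/bit
  a = 755 − 180 × 3 = 215 ms
Then RT(4) = 215 + 180 × log₂ 4 = 215 + 180 × 2 ≈ 575.000 ms.

575 ms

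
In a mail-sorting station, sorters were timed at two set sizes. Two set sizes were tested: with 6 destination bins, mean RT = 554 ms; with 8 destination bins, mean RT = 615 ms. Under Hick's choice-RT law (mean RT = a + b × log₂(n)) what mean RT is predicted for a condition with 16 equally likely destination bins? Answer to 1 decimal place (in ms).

With log₂ n on the abscissa the relation is linear; from the two conditions:
  b = (615 − 554) / (log₂ 8 − log₂ 6) = 61 / (3 − 2.5850) = 146.975 ms/bit
  a = 554 − 146.975 × 2.5850 = 174.076 ms
Then RT(16) = 174.076 + 146.975 × log₂ 16 = 174.076 + 146.975 × 4 ≈ 761.975 ms.

762.0 ms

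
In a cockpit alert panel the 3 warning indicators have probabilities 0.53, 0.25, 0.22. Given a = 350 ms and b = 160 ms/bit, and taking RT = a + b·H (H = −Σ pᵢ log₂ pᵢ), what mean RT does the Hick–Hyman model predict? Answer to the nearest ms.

Entropy contributions −pᵢ log₂ pᵢ: 0.4854, 0.5000, 0.4806; sum H = 1.4660 bits.
RT = a + bH = 350 + 160·1.4660 = 584.56 ms.

585 ms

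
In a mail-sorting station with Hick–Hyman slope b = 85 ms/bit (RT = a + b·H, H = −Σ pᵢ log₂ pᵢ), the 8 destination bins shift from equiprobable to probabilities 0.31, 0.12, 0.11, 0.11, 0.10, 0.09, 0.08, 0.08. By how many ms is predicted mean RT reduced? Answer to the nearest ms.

The RT saving is b·ΔH. Equiprobable H₀ = log₂(8) = 3.0000 bits; with the given probabilities H = 2.8193 bits.
b·(H₀ − H) = 85 × (3.0000 − 2.8193) = 15.36 ms.

15 ms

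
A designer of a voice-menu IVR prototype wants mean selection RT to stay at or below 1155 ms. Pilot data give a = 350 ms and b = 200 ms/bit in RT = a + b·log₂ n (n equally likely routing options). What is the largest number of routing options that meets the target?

Set 350 + 200·log₂ n ≤ 1155 → log₂ n ≤ (1155 − 350)/200 = 4.0250.
So n ≤ 2^4.0250 = 16.280; the largest integer n is 16.

16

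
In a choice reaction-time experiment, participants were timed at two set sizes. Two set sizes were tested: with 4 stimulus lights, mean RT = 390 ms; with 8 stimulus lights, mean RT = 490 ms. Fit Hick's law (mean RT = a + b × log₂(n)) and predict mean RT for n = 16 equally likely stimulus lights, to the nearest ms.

With log₂ n on the abscissa the relation is linear; from the two conditions:
  b = (490 − 390) / (log₂ 8 − log₂ 4) = 100 / (3 − 2) = 100 ms/bit
  a = 390 − 100 × 2 = 190 ms
Then RT(16) = 190 + 100 × log₂ 16 = 190 + 100 × 4 ≈ 590.000 ms.

590 ms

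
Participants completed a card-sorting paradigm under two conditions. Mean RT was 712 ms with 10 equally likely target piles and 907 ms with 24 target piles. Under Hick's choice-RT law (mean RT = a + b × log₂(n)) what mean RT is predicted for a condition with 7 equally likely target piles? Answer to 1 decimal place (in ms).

With log₂ n on the abscissa the relation is linear; from the two conditions:
  b = (907 − 712) / (log₂ 24 − log₂ 10) = 195 / (4.5850 − 3.3219) = 154.390 ms/bit
  a = 712 − 154.390 × 3.3219 = 199.127 ms
Then RT(7) = 199.127 + 154.390 × log₂ 7 = 199.127 + 154.390 × 2.8074 ≈ 632.555 ms.

632.6 ms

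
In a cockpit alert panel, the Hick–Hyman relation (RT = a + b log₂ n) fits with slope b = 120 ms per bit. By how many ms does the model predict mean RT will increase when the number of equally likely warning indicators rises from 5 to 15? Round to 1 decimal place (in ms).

The intercept a cancels: ΔRT = b·(log₂ n₂ − log₂ n₁) = b·log₂(n₂/n₁).
log₂(15) − log₂(5) = 3.9069 − 2.3219 = 1.5850.
ΔRT = 120 × 1.5850 = 190.196 ms.

190.2 ms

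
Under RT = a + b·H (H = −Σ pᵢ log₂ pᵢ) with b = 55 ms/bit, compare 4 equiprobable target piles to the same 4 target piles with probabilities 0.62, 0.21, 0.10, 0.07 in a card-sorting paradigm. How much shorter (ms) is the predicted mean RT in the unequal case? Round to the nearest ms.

27 ms

The RT saving is b·ΔH. Equiprobable H₀ = log₂(4) = 2.0000 bits; with the given probabilities H = 1.5012 bits.
b·(H₀ − H) = 55 × (2.0000 − 1.5012) = 27.44 ms.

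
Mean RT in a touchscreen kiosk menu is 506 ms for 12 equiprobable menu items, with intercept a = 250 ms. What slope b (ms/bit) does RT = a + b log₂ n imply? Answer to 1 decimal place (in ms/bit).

b = (506 − 250) / log₂(12) = 256 / 3.5850 = 71.409 ms/bit.

71.4 ms/bit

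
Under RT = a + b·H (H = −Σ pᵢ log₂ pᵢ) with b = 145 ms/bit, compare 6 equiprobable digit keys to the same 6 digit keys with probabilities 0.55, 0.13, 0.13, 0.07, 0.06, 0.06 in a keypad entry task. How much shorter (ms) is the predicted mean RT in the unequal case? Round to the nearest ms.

86 ms

The RT saving is b·ΔH. Equiprobable H₀ = log₂(6) = 2.5850 bits; with the given probabilities H = 1.9953 bits.
b·(H₀ − H) = 145 × (2.5850 − 1.9953) = 85.50 ms.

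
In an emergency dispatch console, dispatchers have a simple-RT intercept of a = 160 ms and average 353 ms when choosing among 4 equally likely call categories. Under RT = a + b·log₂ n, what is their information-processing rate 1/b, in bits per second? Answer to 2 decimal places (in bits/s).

Choice component = 353 − 160 = 193 ms over log₂(4) = 2 bits.
b = 193 / 2 = 96.500 ms/bit, so 1/b = 10.363 bits/s.

10.36 bits/s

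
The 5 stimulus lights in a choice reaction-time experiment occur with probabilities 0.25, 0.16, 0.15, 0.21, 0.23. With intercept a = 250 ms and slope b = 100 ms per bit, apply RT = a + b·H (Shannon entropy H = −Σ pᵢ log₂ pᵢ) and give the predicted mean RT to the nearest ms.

Entropy contributions −pᵢ log₂ pᵢ: 0.5000, 0.4230, 0.4105, 0.4728, 0.4877; sum H = 2.2941 bits.
RT = a + bH = 250 + 100·2.2941 = 479.41 ms.

479 ms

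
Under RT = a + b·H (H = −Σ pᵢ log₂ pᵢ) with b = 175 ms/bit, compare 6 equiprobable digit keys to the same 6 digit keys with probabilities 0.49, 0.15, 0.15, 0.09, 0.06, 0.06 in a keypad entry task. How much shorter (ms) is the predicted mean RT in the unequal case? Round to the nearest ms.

Equiprobable entropy H₀ = log₂ 6 = 2.5850 bits.
Skewed entropy H = −Σ pᵢ log₂ pᵢ = 2.1251 bits.
ΔRT = b·(H₀ − H) = 175 × 0.4599 = 80.48 ms.

80 ms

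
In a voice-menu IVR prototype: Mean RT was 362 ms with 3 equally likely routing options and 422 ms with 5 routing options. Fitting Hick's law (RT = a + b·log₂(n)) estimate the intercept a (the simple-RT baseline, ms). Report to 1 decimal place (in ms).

The slope on a log₂ axis is (422 − 362) / (2.3219 − 1.5850) = 81.415 ms/bit.
Intercept: a = 362 − 81.415·log₂(3) = 232.960 ms.

233.0 ms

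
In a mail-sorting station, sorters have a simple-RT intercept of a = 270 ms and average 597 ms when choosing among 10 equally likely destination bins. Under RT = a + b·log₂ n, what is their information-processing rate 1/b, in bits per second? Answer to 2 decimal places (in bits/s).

Choice component = 597 − 270 = 327 ms over log₂(10) = 3.3219 bits.
b = 327 / 3.3219 = 98.437 ms/bit, so 1/b = 10.159 bits/s.

10.16 bits/s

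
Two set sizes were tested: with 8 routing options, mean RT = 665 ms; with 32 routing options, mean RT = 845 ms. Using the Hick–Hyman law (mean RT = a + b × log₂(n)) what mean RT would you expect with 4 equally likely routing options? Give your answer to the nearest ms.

Fit slope and intercept:
  b = (845 − 665) / (log₂ 32 − log₂ 8) = 180 / (5 − 3) = 90 ms/bit
  a = 665 − 90 × 3 = 395 ms
Then RT(4) = 395 + 90 × log₂ 4 = 395 + 90 × 2 ≈ 575.000 ms.

575 ms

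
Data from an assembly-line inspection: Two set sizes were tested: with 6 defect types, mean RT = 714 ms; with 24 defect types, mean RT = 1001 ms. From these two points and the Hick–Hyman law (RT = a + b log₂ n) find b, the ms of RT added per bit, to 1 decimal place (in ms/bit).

b = (RT₂ − RT₁)/(log₂ n₂ − log₂ n₁) = (1001 − 714)/(4.5850 − 2.5850) = 143.500 ms/bit.

143.5 ms/bit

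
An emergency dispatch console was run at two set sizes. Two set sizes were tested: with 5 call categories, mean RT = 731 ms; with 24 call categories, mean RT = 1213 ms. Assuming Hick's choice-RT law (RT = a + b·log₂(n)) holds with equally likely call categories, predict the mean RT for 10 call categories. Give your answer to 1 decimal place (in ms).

Solve the two-equation system in a and b:
  b = (1213 − 731) / (log₂ 24 − log₂ 5) = 482 / (4.5850 − 2.3219) = 212.988 ms/bit
  a = 731 − 212.988 × 2.3219 = 236.456 ms
Then RT(10) = 236.456 + 212.988 × log₂ 10 = 236.456 + 212.988 × 3.3219 ≈ 943.988 ms.

944.0 ms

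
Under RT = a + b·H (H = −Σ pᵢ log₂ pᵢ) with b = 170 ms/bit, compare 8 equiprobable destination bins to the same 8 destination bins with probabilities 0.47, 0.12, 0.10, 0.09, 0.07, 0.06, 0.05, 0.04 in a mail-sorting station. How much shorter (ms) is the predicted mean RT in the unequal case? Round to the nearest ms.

96 ms

The RT saving is b·ΔH. Equiprobable H₀ = log₂(8) = 3.0000 bits; with the given probabilities H = 2.4378 bits.
b·(H₀ − H) = 170 × (3.0000 − 2.4378) = 95.57 ms.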